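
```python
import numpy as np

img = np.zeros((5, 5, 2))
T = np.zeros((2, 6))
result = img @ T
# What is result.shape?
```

(5, 5, 6)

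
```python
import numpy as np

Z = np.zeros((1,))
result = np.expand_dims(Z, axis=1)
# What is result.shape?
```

(1, 1)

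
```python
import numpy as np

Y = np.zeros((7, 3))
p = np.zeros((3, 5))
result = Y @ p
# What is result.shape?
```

(7, 5)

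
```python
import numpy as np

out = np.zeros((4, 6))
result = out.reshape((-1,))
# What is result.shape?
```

(24,)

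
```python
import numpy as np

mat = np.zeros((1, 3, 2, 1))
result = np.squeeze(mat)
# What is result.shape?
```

(3, 2)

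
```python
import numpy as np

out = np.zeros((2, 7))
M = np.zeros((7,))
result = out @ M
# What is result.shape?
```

(2,)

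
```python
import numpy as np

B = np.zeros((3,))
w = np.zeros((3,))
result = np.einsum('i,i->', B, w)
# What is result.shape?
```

()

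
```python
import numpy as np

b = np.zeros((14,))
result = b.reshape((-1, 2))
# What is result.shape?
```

(7, 2)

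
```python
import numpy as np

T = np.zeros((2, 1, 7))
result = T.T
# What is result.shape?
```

(7, 1, 2)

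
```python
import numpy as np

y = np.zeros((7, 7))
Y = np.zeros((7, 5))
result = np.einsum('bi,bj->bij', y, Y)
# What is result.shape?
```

(7, 7, 5)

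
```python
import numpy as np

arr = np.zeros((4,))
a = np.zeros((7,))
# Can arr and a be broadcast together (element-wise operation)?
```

No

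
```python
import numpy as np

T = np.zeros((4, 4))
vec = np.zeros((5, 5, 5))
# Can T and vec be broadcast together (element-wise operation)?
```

No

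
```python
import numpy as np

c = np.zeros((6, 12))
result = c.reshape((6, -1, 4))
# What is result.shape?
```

(6, 3, 4)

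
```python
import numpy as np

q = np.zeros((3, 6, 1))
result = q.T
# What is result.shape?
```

(1, 6, 3)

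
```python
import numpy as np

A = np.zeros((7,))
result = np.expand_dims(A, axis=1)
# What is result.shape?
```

(7, 1)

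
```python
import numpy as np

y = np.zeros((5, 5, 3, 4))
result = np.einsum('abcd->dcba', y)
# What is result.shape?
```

(4, 3, 5, 5)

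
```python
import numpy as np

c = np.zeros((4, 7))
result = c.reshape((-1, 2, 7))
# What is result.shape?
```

(2, 2, 7)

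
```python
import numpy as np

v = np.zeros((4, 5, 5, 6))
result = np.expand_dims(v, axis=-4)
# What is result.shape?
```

(4, 1, 5, 5, 6)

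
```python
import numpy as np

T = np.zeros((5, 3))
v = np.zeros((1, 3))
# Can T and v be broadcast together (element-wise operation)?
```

Yes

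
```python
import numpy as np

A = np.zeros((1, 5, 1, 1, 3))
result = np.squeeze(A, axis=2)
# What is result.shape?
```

(1, 5, 1, 3)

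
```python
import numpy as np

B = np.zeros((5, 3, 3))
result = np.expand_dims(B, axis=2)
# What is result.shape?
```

(5, 3, 1, 3)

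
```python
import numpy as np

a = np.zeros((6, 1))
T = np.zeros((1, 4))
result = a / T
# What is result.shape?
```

(6, 4)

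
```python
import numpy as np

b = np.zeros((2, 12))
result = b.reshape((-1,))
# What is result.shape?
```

(24,)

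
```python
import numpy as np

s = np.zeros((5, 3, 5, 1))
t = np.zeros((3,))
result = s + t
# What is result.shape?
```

(5, 3, 5, 3)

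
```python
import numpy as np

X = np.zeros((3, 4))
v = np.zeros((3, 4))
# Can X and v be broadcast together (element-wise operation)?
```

Yes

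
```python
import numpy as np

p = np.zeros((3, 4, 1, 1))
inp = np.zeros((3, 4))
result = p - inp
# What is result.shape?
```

(3, 4, 3, 4)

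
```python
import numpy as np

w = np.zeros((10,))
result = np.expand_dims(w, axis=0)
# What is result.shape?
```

(1, 10)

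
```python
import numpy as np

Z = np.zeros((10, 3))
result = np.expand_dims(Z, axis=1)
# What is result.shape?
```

(10, 1, 3)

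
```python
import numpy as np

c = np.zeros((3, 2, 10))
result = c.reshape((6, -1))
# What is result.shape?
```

(6, 10)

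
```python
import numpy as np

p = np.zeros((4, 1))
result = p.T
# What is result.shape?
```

(1, 4)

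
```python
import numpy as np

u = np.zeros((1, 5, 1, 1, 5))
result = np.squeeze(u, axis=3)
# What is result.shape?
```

(1, 5, 1, 5)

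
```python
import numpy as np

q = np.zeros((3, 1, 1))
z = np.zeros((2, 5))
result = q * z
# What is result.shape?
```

(3, 2, 5)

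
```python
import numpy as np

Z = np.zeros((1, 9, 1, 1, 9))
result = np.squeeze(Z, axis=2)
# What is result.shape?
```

(1, 9, 1, 9)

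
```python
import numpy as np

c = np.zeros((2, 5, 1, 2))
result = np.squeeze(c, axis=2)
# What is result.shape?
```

(2, 5, 2)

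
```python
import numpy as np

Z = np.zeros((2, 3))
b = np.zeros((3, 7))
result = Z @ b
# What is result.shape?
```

(2, 7)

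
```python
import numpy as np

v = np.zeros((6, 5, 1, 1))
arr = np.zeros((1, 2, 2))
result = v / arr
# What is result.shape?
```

(6, 5, 2, 2)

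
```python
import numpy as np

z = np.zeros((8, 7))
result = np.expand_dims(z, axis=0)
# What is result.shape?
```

(1, 8, 7)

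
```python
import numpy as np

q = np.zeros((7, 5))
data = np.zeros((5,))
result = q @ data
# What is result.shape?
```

(7,)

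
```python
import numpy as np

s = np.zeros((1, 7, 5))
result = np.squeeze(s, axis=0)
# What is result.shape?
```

(7, 5)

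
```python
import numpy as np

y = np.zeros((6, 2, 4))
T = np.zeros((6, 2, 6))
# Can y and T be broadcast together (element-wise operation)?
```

No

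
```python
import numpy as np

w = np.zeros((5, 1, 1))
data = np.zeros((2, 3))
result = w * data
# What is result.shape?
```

(5, 2, 3)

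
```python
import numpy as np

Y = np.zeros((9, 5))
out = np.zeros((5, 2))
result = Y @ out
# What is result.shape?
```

(9, 2)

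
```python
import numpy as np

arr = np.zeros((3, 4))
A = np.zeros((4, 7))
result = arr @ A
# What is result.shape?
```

(3, 7)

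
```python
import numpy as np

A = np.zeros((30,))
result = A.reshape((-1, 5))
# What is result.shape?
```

(6, 5)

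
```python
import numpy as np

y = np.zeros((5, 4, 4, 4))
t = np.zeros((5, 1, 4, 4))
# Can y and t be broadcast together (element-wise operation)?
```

Yes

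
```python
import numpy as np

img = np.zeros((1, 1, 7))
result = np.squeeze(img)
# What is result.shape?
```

(7,)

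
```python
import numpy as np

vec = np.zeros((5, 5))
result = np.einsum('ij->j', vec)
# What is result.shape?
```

(5,)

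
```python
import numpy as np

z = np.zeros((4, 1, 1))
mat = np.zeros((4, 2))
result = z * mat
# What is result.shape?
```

(4, 4, 2)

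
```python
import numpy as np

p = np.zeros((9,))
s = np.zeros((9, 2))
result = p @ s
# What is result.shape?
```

(2,)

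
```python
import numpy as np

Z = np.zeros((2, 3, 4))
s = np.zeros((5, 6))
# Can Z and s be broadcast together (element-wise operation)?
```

No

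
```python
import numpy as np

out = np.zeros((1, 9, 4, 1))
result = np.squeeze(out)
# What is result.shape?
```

(9, 4)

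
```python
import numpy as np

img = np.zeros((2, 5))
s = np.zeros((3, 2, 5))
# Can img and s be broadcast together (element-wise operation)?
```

Yes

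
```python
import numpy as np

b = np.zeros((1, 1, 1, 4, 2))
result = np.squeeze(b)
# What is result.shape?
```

(4, 2)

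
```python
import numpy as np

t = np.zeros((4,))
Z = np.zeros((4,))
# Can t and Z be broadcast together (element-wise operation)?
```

Yes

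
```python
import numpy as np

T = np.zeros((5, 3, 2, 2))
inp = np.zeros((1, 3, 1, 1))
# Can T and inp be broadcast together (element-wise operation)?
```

Yes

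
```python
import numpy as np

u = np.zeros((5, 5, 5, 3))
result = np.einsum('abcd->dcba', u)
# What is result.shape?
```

(3, 5, 5, 5)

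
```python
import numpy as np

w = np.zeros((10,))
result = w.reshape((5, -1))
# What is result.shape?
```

(5, 2)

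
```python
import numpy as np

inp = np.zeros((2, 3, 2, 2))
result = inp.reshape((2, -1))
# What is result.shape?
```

(2, 12)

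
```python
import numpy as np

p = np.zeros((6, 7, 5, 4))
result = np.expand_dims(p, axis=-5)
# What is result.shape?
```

(1, 6, 7, 5, 4)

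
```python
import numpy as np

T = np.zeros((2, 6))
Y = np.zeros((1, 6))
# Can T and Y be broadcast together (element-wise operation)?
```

Yes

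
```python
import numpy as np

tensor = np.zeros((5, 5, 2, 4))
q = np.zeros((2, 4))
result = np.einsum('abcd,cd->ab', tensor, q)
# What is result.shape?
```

(5, 5)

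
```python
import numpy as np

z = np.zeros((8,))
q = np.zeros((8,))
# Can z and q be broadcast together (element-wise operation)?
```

Yes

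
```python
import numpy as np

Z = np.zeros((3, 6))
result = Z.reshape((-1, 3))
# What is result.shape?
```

(6, 3)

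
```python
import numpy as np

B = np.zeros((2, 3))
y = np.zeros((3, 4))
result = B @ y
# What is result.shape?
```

(2, 4)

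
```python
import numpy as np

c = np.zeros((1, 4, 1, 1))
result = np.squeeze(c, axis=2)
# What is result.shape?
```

(1, 4, 1)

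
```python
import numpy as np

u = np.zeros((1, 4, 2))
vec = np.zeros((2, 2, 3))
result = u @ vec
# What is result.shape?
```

(2, 4, 3)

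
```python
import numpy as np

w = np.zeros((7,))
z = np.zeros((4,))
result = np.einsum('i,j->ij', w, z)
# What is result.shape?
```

(7, 4)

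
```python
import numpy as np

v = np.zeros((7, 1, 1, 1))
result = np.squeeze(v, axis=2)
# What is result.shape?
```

(7, 1, 1)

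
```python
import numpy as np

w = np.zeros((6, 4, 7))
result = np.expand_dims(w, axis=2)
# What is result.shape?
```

(6, 4, 1, 7)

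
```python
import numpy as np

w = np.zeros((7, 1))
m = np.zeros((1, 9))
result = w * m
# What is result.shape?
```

(7, 9)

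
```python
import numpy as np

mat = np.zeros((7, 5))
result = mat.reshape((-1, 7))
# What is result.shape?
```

(5, 7)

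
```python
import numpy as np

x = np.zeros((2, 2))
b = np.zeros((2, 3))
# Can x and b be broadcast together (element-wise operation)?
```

No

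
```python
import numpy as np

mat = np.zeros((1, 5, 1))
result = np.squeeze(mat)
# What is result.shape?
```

(5,)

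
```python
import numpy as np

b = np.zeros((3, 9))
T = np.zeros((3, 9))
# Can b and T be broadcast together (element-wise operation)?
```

Yes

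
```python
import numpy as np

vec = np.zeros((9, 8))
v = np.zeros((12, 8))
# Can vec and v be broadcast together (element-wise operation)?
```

No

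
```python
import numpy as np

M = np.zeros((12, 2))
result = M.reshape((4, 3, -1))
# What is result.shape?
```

(4, 3, 2)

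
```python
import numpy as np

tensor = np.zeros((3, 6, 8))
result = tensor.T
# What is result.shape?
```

(8, 6, 3)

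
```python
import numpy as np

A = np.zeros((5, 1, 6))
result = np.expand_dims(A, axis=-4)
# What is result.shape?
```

(1, 5, 1, 6)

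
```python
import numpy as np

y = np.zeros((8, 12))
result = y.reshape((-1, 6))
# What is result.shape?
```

(16, 6)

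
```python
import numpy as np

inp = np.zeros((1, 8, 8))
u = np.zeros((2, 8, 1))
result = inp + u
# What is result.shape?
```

(2, 8, 8)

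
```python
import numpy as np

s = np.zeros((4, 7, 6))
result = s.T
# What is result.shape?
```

(6, 7, 4)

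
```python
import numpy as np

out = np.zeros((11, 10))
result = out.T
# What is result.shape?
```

(10, 11)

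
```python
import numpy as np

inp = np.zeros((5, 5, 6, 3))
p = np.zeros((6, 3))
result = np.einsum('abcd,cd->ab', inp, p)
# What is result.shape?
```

(5, 5)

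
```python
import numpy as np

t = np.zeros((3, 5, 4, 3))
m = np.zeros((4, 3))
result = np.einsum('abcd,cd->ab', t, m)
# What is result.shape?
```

(3, 5)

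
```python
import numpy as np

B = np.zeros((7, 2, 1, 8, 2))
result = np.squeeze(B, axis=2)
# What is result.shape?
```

(7, 2, 8, 2)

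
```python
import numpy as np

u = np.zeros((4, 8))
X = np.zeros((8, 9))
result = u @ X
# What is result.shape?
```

(4, 9)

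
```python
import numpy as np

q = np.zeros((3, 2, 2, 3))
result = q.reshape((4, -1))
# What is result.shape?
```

(4, 9)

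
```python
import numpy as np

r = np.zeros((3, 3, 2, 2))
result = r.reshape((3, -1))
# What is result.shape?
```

(3, 12)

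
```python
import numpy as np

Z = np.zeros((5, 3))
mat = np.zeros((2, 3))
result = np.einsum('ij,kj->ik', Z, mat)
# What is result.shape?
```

(5, 2)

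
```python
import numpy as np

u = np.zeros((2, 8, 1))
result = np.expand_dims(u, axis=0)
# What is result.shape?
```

(1, 2, 8, 1)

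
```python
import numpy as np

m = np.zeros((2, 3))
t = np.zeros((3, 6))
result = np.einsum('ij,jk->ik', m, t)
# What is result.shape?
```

(2, 6)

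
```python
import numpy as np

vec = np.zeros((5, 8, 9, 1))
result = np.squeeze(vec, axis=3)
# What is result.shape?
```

(5, 8, 9)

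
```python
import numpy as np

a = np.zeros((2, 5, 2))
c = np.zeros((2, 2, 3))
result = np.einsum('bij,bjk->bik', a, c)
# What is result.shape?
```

(2, 5, 3)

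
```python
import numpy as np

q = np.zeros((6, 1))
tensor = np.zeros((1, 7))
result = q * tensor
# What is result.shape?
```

(6, 7)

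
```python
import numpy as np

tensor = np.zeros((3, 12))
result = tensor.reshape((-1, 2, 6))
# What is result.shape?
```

(3, 2, 6)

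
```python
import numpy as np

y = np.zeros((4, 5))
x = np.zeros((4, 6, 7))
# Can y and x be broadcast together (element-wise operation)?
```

No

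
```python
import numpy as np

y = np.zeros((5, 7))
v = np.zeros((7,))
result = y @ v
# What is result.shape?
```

(5,)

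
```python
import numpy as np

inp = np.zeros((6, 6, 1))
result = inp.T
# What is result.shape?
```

(1, 6, 6)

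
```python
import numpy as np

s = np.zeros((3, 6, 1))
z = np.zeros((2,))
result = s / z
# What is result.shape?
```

(3, 6, 2)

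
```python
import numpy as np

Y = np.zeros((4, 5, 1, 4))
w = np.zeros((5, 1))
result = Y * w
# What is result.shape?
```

(4, 5, 5, 4)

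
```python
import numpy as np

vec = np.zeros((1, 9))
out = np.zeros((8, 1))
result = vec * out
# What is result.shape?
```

(8, 9)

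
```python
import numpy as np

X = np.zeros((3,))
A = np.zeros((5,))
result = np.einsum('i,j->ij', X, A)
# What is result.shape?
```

(3, 5)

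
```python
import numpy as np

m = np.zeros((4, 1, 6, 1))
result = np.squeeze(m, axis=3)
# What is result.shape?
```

(4, 1, 6)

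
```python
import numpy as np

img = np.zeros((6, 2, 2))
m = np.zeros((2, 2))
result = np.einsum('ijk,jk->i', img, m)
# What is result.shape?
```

(6,)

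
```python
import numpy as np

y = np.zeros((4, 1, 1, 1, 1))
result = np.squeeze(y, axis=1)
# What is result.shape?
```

(4, 1, 1, 1)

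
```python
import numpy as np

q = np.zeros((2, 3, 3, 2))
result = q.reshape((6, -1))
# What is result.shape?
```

(6, 6)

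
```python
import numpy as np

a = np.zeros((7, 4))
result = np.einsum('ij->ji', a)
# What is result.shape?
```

(4, 7)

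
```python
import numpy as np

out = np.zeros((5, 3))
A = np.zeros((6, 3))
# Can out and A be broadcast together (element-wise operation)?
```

No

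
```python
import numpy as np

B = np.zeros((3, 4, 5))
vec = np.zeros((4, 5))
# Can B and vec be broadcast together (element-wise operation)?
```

Yes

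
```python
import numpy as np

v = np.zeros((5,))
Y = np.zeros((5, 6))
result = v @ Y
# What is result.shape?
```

(6,)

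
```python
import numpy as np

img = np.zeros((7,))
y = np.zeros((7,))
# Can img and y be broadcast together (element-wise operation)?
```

Yes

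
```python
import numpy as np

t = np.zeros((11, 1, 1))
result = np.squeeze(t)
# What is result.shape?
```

(11,)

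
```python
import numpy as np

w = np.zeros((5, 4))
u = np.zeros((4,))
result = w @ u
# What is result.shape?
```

(5,)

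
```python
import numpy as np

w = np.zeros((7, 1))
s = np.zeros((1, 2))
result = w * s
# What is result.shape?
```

(7, 2)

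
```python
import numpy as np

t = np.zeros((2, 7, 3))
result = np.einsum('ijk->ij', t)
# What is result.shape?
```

(2, 7)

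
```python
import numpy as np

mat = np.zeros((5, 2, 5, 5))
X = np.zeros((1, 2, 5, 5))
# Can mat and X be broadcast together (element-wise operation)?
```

Yes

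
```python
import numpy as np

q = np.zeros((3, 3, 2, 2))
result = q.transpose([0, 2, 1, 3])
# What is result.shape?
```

(3, 2, 3, 2)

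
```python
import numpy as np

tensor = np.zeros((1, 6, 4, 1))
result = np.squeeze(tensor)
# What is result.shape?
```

(6, 4)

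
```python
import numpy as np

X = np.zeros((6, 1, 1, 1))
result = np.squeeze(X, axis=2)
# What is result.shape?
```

(6, 1, 1)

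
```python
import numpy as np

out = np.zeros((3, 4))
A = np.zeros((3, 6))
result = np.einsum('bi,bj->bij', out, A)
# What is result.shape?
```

(3, 4, 6)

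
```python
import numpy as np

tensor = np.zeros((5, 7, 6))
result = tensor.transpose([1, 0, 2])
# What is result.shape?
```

(7, 5, 6)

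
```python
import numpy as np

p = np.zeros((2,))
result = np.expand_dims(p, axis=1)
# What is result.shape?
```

(2, 1)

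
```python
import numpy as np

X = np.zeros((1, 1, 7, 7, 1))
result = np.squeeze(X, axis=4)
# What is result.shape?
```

(1, 1, 7, 7)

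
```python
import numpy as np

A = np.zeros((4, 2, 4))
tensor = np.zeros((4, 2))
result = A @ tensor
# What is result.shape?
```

(4, 2, 2)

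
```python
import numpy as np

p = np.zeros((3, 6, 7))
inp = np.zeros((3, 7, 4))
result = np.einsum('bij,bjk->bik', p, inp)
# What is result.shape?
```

(3, 6, 4)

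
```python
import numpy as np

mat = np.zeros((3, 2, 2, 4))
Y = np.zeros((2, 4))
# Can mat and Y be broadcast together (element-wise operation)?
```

Yes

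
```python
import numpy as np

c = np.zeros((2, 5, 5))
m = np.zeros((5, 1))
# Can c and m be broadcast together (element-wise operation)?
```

Yes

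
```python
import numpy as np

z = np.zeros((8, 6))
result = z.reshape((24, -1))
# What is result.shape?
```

(24, 2)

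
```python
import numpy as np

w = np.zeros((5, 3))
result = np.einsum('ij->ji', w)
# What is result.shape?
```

(3, 5)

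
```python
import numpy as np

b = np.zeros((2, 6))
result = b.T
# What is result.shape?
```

(6, 2)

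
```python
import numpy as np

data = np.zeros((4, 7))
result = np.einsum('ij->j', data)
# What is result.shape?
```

(7,)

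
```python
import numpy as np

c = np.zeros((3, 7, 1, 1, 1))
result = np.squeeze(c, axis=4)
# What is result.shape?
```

(3, 7, 1, 1)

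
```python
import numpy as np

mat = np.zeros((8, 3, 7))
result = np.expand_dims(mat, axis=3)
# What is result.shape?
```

(8, 3, 7, 1)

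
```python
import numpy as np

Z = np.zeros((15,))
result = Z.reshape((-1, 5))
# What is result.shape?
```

(3, 5)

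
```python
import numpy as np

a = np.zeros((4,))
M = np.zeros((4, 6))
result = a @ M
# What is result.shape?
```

(6,)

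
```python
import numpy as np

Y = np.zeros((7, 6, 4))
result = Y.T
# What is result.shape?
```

(4, 6, 7)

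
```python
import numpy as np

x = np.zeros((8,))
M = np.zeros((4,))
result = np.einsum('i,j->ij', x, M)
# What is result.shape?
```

(8, 4)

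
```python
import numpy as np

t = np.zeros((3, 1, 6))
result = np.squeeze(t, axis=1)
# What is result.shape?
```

(3, 6)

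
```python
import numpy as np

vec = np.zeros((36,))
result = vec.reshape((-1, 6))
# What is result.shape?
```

(6, 6)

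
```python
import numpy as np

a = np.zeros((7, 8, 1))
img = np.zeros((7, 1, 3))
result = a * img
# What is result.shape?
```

(7, 8, 3)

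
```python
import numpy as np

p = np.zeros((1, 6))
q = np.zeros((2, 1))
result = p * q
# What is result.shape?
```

(2, 6)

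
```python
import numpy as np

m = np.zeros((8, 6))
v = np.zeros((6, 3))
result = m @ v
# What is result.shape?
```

(8, 3)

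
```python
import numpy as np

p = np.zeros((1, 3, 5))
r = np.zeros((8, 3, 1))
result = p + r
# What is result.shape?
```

(8, 3, 5)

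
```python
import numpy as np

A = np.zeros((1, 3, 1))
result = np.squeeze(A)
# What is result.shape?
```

(3,)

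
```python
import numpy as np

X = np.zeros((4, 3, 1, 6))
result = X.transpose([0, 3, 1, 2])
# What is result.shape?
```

(4, 6, 3, 1)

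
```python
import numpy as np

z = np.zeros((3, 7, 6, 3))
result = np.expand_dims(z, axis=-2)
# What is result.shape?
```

(3, 7, 6, 1, 3)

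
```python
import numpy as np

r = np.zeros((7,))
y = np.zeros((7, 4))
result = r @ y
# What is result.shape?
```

(4,)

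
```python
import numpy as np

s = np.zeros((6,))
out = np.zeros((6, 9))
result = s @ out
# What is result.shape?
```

(9,)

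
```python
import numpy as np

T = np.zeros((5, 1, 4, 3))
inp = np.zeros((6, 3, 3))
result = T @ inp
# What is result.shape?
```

(5, 6, 4, 3)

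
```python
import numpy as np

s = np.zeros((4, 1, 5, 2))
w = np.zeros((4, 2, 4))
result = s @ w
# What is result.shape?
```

(4, 4, 5, 4)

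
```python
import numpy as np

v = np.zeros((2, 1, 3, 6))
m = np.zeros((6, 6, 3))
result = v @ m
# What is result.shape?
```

(2, 6, 3, 3)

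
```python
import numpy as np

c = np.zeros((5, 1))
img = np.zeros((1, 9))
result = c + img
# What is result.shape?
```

(5, 9)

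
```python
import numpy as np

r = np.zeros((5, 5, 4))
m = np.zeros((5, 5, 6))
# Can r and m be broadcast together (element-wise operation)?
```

No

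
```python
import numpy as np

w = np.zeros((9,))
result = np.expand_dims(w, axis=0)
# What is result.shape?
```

(1, 9)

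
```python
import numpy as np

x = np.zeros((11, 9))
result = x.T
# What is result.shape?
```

(9, 11)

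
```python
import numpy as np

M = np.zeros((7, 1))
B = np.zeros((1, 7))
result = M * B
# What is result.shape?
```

(7, 7)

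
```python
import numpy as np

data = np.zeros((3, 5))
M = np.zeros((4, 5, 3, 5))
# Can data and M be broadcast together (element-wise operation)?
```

Yes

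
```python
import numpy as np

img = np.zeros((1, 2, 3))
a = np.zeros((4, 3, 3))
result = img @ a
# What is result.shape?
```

(4, 2, 3)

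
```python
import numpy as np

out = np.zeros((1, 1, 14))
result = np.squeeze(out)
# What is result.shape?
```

(14,)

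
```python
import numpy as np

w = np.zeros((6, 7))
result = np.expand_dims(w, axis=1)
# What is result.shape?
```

(6, 1, 7)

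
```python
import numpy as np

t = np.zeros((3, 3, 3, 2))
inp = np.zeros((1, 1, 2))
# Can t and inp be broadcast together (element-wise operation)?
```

Yes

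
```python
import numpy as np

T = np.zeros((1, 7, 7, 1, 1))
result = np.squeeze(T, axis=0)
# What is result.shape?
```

(7, 7, 1, 1)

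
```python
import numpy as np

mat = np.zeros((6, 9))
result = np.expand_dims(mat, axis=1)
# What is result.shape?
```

(6, 1, 9)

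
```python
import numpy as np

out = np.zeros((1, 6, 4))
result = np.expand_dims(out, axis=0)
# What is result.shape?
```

(1, 1, 6, 4)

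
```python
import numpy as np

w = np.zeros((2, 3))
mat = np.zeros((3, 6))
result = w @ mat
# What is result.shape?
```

(2, 6)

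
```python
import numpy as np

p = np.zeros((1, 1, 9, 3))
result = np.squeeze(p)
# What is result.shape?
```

(9, 3)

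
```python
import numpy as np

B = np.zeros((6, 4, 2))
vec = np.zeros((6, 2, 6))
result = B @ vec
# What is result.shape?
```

(6, 4, 6)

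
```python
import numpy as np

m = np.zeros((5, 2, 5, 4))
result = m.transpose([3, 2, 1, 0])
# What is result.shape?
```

(4, 5, 2, 5)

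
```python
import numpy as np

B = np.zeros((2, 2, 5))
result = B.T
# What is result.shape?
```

(5, 2, 2)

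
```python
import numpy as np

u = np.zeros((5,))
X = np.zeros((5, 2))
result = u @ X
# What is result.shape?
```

(2,)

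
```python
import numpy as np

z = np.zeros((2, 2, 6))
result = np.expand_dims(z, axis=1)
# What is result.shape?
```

(2, 1, 2, 6)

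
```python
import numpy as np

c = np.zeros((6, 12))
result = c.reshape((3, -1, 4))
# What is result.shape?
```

(3, 6, 4)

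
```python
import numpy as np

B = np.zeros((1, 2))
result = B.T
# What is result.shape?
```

(2, 1)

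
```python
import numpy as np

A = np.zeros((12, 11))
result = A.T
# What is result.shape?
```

(11, 12)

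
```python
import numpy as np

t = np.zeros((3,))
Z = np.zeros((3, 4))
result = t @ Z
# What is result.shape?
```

(4,)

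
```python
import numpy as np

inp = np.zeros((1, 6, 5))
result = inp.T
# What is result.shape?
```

(5, 6, 1)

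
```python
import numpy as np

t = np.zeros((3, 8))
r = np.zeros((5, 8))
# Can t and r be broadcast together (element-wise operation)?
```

No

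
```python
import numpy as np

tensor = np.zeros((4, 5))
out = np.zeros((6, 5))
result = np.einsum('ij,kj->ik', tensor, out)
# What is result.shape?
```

(4, 6)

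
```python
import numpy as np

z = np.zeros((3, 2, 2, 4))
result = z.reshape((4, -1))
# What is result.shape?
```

(4, 12)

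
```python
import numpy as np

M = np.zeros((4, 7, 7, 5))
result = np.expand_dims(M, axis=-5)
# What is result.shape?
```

(1, 4, 7, 7, 5)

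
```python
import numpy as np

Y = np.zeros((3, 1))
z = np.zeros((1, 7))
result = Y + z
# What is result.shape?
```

(3, 7)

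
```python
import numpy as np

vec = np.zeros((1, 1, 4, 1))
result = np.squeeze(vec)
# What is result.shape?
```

(4,)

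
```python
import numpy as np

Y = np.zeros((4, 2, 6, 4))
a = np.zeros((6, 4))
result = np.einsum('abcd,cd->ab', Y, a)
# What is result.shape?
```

(4, 2)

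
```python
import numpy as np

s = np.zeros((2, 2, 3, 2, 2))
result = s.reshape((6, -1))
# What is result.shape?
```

(6, 8)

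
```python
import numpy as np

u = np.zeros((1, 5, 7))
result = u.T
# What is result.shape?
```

(7, 5, 1)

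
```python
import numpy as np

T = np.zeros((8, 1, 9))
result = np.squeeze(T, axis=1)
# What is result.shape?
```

(8, 9)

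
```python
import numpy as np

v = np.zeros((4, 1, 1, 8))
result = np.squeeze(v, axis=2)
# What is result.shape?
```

(4, 1, 8)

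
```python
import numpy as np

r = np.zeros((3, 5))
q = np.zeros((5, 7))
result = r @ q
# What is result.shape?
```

(3, 7)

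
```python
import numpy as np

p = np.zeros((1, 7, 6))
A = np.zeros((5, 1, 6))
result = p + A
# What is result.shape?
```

(5, 7, 6)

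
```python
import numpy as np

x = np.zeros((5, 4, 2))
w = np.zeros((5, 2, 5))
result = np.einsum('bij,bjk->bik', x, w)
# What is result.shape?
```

(5, 4, 5)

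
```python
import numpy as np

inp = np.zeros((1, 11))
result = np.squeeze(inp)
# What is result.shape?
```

(11,)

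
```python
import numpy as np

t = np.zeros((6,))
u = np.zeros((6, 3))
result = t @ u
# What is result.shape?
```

(3,)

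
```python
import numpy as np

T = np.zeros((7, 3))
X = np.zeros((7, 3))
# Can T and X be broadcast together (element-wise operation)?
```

Yes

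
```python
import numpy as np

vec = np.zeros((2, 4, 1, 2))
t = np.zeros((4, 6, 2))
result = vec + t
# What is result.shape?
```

(2, 4, 6, 2)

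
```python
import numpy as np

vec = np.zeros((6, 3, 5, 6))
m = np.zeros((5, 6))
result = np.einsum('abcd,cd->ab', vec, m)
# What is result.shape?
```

(6, 3)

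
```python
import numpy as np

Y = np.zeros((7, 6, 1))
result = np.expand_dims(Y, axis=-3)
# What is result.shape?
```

(7, 1, 6, 1)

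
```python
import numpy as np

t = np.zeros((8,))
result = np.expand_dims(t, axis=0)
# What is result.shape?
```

(1, 8)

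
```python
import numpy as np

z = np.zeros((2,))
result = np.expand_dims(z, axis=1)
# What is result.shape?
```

(2, 1)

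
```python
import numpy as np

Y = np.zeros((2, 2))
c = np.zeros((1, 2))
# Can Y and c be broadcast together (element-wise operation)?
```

Yes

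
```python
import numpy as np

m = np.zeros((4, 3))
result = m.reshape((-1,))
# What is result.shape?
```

(12,)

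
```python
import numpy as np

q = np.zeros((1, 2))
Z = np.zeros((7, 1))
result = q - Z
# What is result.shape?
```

(7, 2)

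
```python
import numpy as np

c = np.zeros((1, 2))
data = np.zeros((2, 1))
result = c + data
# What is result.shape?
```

(2, 2)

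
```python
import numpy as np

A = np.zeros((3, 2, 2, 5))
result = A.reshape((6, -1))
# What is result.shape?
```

(6, 10)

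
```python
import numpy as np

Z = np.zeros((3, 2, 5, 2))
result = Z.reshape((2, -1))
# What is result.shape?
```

(2, 30)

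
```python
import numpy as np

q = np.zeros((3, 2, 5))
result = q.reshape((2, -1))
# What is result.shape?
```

(2, 15)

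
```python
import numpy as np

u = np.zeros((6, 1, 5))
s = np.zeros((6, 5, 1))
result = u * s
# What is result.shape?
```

(6, 5, 5)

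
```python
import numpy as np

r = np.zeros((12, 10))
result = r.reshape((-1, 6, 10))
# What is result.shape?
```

(2, 6, 10)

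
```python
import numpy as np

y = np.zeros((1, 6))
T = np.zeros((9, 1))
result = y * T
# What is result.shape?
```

(9, 6)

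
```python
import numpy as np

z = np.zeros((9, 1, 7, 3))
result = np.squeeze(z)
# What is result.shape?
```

(9, 7, 3)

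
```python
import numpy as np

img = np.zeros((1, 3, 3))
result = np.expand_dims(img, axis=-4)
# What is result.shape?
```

(1, 1, 3, 3)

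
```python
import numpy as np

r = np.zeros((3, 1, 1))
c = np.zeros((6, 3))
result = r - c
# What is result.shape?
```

(3, 6, 3)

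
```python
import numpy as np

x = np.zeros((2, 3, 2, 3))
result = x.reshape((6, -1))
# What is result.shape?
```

(6, 6)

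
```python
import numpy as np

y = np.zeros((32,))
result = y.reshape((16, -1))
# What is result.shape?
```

(16, 2)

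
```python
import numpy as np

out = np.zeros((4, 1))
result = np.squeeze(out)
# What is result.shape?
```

(4,)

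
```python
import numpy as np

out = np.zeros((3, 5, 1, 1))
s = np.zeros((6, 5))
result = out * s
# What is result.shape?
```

(3, 5, 6, 5)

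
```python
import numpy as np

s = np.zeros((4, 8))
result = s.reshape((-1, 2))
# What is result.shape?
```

(16, 2)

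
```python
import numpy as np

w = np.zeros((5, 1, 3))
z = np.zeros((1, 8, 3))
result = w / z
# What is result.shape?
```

(5, 8, 3)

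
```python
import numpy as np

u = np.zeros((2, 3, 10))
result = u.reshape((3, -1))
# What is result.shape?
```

(3, 20)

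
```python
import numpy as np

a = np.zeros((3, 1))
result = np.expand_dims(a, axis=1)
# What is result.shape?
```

(3, 1, 1)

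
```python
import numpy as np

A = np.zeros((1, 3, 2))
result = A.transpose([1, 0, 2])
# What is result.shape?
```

(3, 1, 2)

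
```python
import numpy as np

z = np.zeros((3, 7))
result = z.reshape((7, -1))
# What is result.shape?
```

(7, 3)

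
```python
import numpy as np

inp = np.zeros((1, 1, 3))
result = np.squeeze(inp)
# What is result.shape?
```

(3,)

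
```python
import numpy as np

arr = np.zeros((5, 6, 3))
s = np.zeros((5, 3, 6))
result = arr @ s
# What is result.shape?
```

(5, 6, 6)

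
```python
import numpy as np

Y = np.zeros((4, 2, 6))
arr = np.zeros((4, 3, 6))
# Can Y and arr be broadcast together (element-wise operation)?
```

No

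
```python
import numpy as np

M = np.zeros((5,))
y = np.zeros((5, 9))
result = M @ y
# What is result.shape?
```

(9,)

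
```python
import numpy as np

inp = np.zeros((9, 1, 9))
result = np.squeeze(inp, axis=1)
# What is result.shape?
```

(9, 9)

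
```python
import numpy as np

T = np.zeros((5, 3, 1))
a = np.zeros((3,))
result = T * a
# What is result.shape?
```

(5, 3, 3)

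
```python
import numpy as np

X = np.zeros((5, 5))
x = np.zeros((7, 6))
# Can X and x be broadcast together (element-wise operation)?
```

No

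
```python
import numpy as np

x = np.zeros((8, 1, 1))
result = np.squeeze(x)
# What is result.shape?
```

(8,)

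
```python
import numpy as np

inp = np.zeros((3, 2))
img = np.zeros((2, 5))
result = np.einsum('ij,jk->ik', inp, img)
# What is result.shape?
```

(3, 5)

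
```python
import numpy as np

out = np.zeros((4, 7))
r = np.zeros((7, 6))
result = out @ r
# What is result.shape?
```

(4, 6)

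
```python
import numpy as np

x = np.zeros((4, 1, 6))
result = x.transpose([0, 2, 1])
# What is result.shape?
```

(4, 6, 1)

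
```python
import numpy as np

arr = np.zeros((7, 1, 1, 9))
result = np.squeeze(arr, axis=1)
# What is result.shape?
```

(7, 1, 9)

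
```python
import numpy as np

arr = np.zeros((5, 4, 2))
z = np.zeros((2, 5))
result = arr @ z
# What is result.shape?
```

(5, 4, 5)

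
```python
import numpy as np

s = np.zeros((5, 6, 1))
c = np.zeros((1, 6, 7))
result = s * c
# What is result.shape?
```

(5, 6, 7)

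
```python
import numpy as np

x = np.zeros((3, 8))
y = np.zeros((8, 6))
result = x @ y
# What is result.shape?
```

(3, 6)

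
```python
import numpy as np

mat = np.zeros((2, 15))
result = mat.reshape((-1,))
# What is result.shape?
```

(30,)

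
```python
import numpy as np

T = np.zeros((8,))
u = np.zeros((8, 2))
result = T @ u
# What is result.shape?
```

(2,)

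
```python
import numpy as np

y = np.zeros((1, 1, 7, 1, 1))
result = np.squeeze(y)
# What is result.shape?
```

(7,)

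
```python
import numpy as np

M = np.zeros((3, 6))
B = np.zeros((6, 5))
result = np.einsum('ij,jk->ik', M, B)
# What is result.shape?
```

(3, 5)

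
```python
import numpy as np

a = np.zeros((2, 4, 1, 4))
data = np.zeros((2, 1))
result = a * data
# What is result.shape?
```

(2, 4, 2, 4)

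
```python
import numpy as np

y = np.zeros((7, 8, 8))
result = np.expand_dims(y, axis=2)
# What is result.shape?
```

(7, 8, 1, 8)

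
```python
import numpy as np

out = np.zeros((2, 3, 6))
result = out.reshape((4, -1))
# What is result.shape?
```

(4, 9)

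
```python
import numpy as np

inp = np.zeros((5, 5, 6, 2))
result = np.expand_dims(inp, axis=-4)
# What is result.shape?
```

(5, 1, 5, 6, 2)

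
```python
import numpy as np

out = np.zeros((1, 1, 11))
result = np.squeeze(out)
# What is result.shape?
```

(11,)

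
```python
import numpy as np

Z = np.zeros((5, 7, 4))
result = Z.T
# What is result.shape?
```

(4, 7, 5)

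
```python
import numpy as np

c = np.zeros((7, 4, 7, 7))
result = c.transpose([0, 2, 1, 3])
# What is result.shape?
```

(7, 7, 4, 7)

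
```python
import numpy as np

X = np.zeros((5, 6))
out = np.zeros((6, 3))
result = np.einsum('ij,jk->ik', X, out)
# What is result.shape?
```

(5, 3)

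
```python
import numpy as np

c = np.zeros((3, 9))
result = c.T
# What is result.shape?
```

(9, 3)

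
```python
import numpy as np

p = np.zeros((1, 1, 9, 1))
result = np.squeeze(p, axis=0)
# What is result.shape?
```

(1, 9, 1)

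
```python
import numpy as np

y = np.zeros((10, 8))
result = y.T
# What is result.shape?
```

(8, 10)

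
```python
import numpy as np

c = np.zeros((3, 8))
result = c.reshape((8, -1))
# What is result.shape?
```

(8, 3)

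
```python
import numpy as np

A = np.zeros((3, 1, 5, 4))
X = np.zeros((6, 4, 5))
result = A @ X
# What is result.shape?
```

(3, 6, 5, 5)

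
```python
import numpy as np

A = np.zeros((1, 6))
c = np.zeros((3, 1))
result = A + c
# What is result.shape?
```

(3, 6)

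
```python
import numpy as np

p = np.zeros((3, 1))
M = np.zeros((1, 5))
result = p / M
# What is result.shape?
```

(3, 5)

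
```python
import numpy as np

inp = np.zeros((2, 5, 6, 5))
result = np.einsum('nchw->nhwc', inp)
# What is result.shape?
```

(2, 6, 5, 5)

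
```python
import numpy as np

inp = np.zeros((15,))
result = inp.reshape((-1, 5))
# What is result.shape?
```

(3, 5)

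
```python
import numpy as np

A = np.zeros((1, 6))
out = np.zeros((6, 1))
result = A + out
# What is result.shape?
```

(6, 6)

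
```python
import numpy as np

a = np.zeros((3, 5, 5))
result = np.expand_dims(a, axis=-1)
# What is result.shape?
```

(3, 5, 5, 1)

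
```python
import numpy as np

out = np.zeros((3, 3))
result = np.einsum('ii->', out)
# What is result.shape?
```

()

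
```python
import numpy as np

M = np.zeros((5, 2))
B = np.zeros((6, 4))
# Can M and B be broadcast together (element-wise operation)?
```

No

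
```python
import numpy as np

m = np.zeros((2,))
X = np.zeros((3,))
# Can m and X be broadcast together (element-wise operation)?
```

No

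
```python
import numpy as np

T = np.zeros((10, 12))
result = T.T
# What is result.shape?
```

(12, 10)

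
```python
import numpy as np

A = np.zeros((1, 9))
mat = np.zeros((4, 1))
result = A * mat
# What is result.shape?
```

(4, 9)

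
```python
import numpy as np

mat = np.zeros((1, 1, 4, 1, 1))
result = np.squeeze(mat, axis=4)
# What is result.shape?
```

(1, 1, 4, 1)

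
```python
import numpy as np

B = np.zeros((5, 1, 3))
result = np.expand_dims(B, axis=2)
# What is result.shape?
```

(5, 1, 1, 3)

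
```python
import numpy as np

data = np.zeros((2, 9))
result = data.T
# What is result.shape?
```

(9, 2)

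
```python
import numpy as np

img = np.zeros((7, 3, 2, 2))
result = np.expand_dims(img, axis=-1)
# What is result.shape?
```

(7, 3, 2, 2, 1)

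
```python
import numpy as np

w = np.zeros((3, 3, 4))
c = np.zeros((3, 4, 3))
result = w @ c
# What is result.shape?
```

(3, 3, 3)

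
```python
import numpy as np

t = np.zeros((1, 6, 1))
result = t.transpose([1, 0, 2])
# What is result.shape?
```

(6, 1, 1)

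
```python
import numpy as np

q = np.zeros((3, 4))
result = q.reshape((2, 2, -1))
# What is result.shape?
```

(2, 2, 3)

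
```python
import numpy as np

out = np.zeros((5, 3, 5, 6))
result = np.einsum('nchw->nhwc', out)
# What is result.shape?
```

(5, 5, 6, 3)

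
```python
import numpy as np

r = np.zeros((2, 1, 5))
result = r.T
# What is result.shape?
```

(5, 1, 2)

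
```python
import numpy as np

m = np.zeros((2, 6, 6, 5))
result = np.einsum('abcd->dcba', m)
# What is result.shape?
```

(5, 6, 6, 2)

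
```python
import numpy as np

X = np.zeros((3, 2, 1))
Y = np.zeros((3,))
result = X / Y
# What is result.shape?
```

(3, 2, 3)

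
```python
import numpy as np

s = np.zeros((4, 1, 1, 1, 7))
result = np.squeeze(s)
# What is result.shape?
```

(4, 7)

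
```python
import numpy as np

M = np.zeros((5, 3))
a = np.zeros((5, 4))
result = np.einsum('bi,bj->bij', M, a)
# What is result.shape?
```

(5, 3, 4)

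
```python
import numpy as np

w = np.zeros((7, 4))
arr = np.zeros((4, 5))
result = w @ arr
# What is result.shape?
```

(7, 5)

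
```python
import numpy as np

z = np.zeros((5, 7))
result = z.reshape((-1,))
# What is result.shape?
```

(35,)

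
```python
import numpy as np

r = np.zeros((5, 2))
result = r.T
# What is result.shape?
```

(2, 5)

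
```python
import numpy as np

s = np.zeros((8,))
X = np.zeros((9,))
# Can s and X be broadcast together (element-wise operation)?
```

No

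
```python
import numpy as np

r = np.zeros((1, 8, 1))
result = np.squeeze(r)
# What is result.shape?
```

(8,)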